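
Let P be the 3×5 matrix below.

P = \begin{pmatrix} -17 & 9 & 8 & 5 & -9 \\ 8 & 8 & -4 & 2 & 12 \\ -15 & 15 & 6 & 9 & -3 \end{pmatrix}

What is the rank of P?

3

Row reduce to echelon form.
R2 ← R2 + (8/17)·R1: [0, 208/17, -4/17, 74/17, 132/17]
R3 ← R3 − (15/17)·R1: [0, 120/17, -18/17, 78/17, 84/17]
R3 ← R3 − (15/26)·R2: [0, 0, -12/13, 27/13, 6/13]
Echelon form has 3 nonzero rows, so rank(P) = 3.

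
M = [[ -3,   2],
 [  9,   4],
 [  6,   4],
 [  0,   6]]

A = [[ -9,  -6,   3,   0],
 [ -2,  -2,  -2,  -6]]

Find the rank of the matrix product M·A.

First compute MA:
[[ 23,  14, -13, -12],
 [-89, -62,  19, -24],
 [-62, -44,  10, -24],
 [-12, -12, -12, -36]]
Now row reduce the product.
R2 ← R2 + (89/23)·R1: [0, -180/23, -720/23, -1620/23]
R3 ← R3 + (62/23)·R1: [0, -144/23, -576/23, -1296/23]
R4 ← R4 + (12/23)·R1: [0, -108/23, -432/23, -972/23]
R3 ← R3 − (4/5)·R2: [0, 0, 0, 0]
R4 ← R4 − (3/5)·R2: [0, 0, 0, 0]
2 nonzero rows, so rank(MA) = 2.

2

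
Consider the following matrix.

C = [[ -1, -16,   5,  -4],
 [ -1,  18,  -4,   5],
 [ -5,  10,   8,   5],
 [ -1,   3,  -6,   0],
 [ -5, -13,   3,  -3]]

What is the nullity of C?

1

Row reduce to echelon form.
R2 ← R2 − R1: [0, 34, -9, 9]
R3 ← R3 − (5)·R1: [0, 90, -17, 25]
R4 ← R4 − R1: [0, 19, -11, 4]
R5 ← R5 − (5)·R1: [0, 67, -22, 17]
R3 ← R3 − (45/17)·R2: [0, 0, 116/17, 20/17]
R4 ← R4 − (19/34)·R2: [0, 0, -203/34, -35/34]
R5 ← R5 − (67/34)·R2: [0, 0, -145/34, -25/34]
R4 ← R4 + (7/8)·R3: [0, 0, 0, 0]
R5 ← R5 + (5/8)·R3: [0, 0, 0, 0]
3 nonzero rows, so rank(C) = 3.
C has 4 columns; by rank–nullity, nullity = 4 − 3 = 1.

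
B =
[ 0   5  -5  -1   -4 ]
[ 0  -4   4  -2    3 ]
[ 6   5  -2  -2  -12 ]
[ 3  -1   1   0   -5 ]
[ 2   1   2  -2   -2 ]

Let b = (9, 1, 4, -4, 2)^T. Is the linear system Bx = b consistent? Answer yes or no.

yes

Row reduce the augmented matrix [B | b].
Swap R1 ↔ R3
R4 ← R4 − (1/2)·R1: [0, -7/2, 2, 1, 1, -6]
R5 ← R5 − (1/3)·R1: [0, -2/3, 8/3, -4/3, 2, 2/3]
R3 ← R3 + (5/4)·R2: [0, 0, 0, -7/2, -1/4, 41/4]
R4 ← R4 − (7/8)·R2: [0, 0, -3/2, 11/4, -13/8, -55/8]
R5 ← R5 − (1/6)·R2: [0, 0, 2, -1, 3/2, 1/2]
Swap R3 ↔ R4
R5 ← R5 + (4/3)·R3: [0, 0, 0, 8/3, -2/3, -26/3]
R5 ← R5 + (16/21)·R4: [0, 0, 0, 0, -6/7, -6/7]
The echelon form has 5 nonzero rows, and every pivot lies in the first 5 columns, so rank(B) = rank([B|b]) = 5.
The system is consistent.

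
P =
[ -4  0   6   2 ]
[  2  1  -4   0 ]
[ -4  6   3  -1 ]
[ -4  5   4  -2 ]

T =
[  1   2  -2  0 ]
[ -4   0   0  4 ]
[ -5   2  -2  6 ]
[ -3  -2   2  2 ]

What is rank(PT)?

First compute PT:
[[-40,   0,   0,  40],
 [ 18,  -4,   4, -20],
 [-40,   0,   0,  40],
 [-38,   4,  -4,  40]]
Now row reduce the product.
R2 ← R2 + (9/20)·R1: [0, -4, 4, -2]
R3 ← R3 − R1: [0, 0, 0, 0]
R4 ← R4 − (19/20)·R1: [0, 4, -4, 2]
R4 ← R4 + R2: [0, 0, 0, 0]
2 nonzero rows, so rank(PT) = 2.

2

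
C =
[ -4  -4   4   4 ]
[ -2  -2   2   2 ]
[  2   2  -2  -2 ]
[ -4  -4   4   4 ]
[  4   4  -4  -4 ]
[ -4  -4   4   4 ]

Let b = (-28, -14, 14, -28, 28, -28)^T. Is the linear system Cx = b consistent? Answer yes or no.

yes

Row reduce the augmented matrix [C | b].
R2 ← R2 − (1/2)·R1: [0, 0, 0, 0, 0]
R3 ← R3 + (1/2)·R1: [0, 0, 0, 0, 0]
R4 ← R4 − R1: [0, 0, 0, 0, 0]
R5 ← R5 + R1: [0, 0, 0, 0, 0]
R6 ← R6 − R1: [0, 0, 0, 0, 0]
The echelon form has 1 nonzero rows, and every pivot lies in the first 4 columns, so rank(C) = rank([C|b]) = 1.
The system is consistent.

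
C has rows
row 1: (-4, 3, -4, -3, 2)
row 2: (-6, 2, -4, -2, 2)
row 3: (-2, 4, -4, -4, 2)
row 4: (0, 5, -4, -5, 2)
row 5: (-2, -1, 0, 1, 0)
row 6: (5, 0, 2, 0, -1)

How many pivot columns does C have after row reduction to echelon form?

Row reduce to echelon form.
R2 ← R2 − (3/2)·R1: [0, -5/2, 2, 5/2, -1]
R3 ← R3 − (1/2)·R1: [0, 5/2, -2, -5/2, 1]
R5 ← R5 − (1/2)·R1: [0, -5/2, 2, 5/2, -1]
R6 ← R6 + (5/4)·R1: [0, 15/4, -3, -15/4, 3/2]
R3 ← R3 + R2: [0, 0, 0, 0, 0]
R4 ← R4 + (2)·R2: [0, 0, 0, 0, 0]
R5 ← R5 − R2: [0, 0, 0, 0, 0]
R6 ← R6 + (3/2)·R2: [0, 0, 0, 0, 0]
Echelon form has 2 nonzero rows, so rank(C) = 2.
Each nonzero row contributes one pivot column: 2 pivot columns.

2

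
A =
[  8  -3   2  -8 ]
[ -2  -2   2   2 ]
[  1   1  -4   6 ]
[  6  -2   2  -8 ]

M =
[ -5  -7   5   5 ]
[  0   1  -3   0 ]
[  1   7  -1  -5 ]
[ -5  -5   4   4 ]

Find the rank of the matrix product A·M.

4

First compute AM:
[[  2,  -5,  15,  -2],
 [  2,  16,   2, -12],
 [-39, -64,  30,  49],
 [ 12,  10,   2, -12]]
Now row reduce the product.
R2 ← R2 − R1: [0, 21, -13, -10]
R3 ← R3 + (39/2)·R1: [0, -323/2, 645/2, 10]
R4 ← R4 − (6)·R1: [0, 40, -88, 0]
R3 ← R3 + (323/42)·R2: [0, 0, 4673/21, -1405/21]
R4 ← R4 − (40/21)·R2: [0, 0, -1328/21, 400/21]
R4 ← R4 + (1328/4673)·R3: [0, 0, 0, 160/4673]
4 nonzero rows, so rank(AM) = 4.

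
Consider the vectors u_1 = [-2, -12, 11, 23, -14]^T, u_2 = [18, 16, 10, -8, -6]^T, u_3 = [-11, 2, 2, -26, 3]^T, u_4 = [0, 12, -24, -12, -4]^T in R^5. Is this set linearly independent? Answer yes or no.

yes

Form the matrix with these vectors as rows and row reduce.
R2 ← R2 + (9)·R1: [0, -92, 109, 199, -132]
R3 ← R3 − (11/2)·R1: [0, 68, -117/2, -305/2, 80]
R3 ← R3 + (17/23)·R2: [0, 0, 1015/46, -249/46, -404/23]
R4 ← R4 + (3/23)·R2: [0, 0, -225/23, 321/23, -488/23]
R4 ← R4 + (90/203)·R3: [0, 0, 0, 2346/203, -5888/203]
4 nonzero rows, so the 4 vectors span a space of dimension 4.
Since 4 = 4, the vectors are linearly independent.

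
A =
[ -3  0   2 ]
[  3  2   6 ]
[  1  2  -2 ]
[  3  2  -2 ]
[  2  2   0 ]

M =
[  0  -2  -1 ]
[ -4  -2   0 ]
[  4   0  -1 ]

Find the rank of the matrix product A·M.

2

First compute AM:
[[  8,   6,   1],
 [ 16, -10,  -9],
 [-16,  -6,   1],
 [-16, -10,  -1],
 [ -8,  -8,  -2]]
Now row reduce the product.
R2 ← R2 − (2)·R1: [0, -22, -11]
R3 ← R3 + (2)·R1: [0, 6, 3]
R4 ← R4 + (2)·R1: [0, 2, 1]
R5 ← R5 + R1: [0, -2, -1]
R3 ← R3 + (3/11)·R2: [0, 0, 0]
R4 ← R4 + (1/11)·R2: [0, 0, 0]
R5 ← R5 − (1/11)·R2: [0, 0, 0]
2 nonzero rows, so rank(AM) = 2.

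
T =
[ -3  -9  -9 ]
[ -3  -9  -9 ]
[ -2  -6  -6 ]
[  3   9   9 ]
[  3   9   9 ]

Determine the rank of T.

Row reduce to echelon form.
R2 ← R2 − R1: [0, 0, 0]
R3 ← R3 − (2/3)·R1: [0, 0, 0]
R4 ← R4 + R1: [0, 0, 0]
R5 ← R5 + R1: [0, 0, 0]
Echelon form has 1 nonzero row, so rank(T) = 1.

1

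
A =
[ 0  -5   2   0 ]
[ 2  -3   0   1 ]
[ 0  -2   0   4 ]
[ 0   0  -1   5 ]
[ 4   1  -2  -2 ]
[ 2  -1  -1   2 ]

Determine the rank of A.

Row reduce to echelon form.
Swap R1 ↔ R2
R5 ← R5 − (2)·R1: [0, 7, -2, -4]
R6 ← R6 − R1: [0, 2, -1, 1]
R3 ← R3 − (2/5)·R2: [0, 0, -4/5, 4]
R5 ← R5 + (7/5)·R2: [0, 0, 4/5, -4]
R6 ← R6 + (2/5)·R2: [0, 0, -1/5, 1]
R4 ← R4 − (5/4)·R3: [0, 0, 0, 0]
R5 ← R5 + R3: [0, 0, 0, 0]
R6 ← R6 − (1/4)·R3: [0, 0, 0, 0]
Echelon form has 3 nonzero rows, so rank(A) = 3.

3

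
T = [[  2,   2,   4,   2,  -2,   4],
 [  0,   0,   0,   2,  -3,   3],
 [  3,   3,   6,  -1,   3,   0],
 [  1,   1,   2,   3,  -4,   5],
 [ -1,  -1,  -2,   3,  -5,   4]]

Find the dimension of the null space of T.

4

Row reduce to echelon form.
R3 ← R3 − (3/2)·R1: [0, 0, 0, -4, 6, -6]
R4 ← R4 − (1/2)·R1: [0, 0, 0, 2, -3, 3]
R5 ← R5 + (1/2)·R1: [0, 0, 0, 4, -6, 6]
R3 ← R3 + (2)·R2: [0, 0, 0, 0, 0, 0]
R4 ← R4 − R2: [0, 0, 0, 0, 0, 0]
R5 ← R5 − (2)·R2: [0, 0, 0, 0, 0, 0]
2 nonzero rows, so rank(T) = 2.
T has 6 columns; by rank–nullity, nullity = 6 − 2 = 4.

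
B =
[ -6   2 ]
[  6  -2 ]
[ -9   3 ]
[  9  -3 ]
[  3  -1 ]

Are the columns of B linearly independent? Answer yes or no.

no

Row reduce B to echelon form.
R2 ← R2 + R1: [0, 0]
R3 ← R3 − (3/2)·R1: [0, 0]
R4 ← R4 + (3/2)·R1: [0, 0]
R5 ← R5 + (1/2)·R1: [0, 0]
1 pivot among 2 columns.
Only 1 < 2 pivot columns, so the columns are linearly dependent.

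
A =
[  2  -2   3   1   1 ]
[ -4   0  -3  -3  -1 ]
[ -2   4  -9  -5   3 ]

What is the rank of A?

Row reduce to echelon form.
R2 ← R2 + (2)·R1: [0, -4, 3, -1, 1]
R3 ← R3 + R1: [0, 2, -6, -4, 4]
R3 ← R3 + (1/2)·R2: [0, 0, -9/2, -9/2, 9/2]
Echelon form has 3 nonzero rows, so rank(A) = 3.

3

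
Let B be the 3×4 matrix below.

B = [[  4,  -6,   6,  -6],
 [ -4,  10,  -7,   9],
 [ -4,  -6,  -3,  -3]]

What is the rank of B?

Row reduce to echelon form.
R2 ← R2 + R1: [0, 4, -1, 3]
R3 ← R3 + R1: [0, -12, 3, -9]
R3 ← R3 + (3)·R2: [0, 0, 0, 0]
Echelon form has 2 nonzero rows, so rank(B) = 2.

2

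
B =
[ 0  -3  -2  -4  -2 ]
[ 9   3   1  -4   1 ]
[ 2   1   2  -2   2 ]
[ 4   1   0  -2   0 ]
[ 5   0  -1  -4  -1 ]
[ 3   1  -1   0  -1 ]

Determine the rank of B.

Row reduce to echelon form.
Swap R1 ↔ R2
R3 ← R3 − (2/9)·R1: [0, 1/3, 16/9, -10/9, 16/9]
R4 ← R4 − (4/9)·R1: [0, -1/3, -4/9, -2/9, -4/9]
R5 ← R5 − (5/9)·R1: [0, -5/3, -14/9, -16/9, -14/9]
R6 ← R6 − (1/3)·R1: [0, 0, -4/3, 4/3, -4/3]
R3 ← R3 + (1/9)·R2: [0, 0, 14/9, -14/9, 14/9]
R4 ← R4 − (1/9)·R2: [0, 0, -2/9, 2/9, -2/9]
R5 ← R5 − (5/9)·R2: [0, 0, -4/9, 4/9, -4/9]
R4 ← R4 + (1/7)·R3: [0, 0, 0, 0, 0]
R5 ← R5 + (2/7)·R3: [0, 0, 0, 0, 0]
R6 ← R6 + (6/7)·R3: [0, 0, 0, 0, 0]
Echelon form has 3 nonzero rows, so rank(B) = 3.

3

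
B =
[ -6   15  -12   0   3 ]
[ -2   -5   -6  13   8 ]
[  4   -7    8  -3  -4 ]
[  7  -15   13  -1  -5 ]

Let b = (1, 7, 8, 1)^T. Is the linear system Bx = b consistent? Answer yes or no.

Row reduce the augmented matrix [B | b].
R2 ← R2 − (1/3)·R1: [0, -10, -2, 13, 7, 20/3]
R3 ← R3 + (2/3)·R1: [0, 3, 0, -3, -2, 26/3]
R4 ← R4 + (7/6)·R1: [0, 5/2, -1, -1, -3/2, 13/6]
R3 ← R3 + (3/10)·R2: [0, 0, -3/5, 9/10, 1/10, 32/3]
R4 ← R4 + (1/4)·R2: [0, 0, -3/2, 9/4, 1/4, 23/6]
R4 ← R4 − (5/2)·R3: [0, 0, 0, 0, 0, -137/6]
The echelon form has 4 nonzero rows; the last pivot sits in the augmented column, so rank(B) = 3 but rank([B|b]) = 4.
Since the ranks differ, the system is inconsistent.

no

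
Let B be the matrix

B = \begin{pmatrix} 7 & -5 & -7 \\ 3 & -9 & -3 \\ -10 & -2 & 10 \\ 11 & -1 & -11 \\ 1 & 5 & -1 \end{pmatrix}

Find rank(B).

2

Row reduce to echelon form.
R2 ← R2 − (3/7)·R1: [0, -48/7, 0]
R3 ← R3 + (10/7)·R1: [0, -64/7, 0]
R4 ← R4 − (11/7)·R1: [0, 48/7, 0]
R5 ← R5 − (1/7)·R1: [0, 40/7, 0]
R3 ← R3 − (4/3)·R2: [0, 0, 0]
R4 ← R4 + R2: [0, 0, 0]
R5 ← R5 + (5/6)·R2: [0, 0, 0]
Echelon form has 2 nonzero rows, so rank(B) = 2.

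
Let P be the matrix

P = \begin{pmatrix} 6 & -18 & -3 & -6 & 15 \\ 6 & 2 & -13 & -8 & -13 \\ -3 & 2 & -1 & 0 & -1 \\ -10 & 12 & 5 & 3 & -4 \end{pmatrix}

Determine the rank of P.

Row reduce to echelon form.
R2 ← R2 − R1: [0, 20, -10, -2, -28]
R3 ← R3 + (1/2)·R1: [0, -7, -5/2, -3, 13/2]
R4 ← R4 + (5/3)·R1: [0, -18, 0, -7, 21]
R3 ← R3 + (7/20)·R2: [0, 0, -6, -37/10, -33/10]
R4 ← R4 + (9/10)·R2: [0, 0, -9, -44/5, -21/5]
R4 ← R4 − (3/2)·R3: [0, 0, 0, -13/4, 3/4]
Echelon form has 4 nonzero rows, so rank(P) = 4.

4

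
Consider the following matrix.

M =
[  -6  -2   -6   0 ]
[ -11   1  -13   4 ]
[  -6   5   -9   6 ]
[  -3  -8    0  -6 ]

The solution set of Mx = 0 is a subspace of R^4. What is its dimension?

Row reduce to echelon form.
R2 ← R2 − (11/6)·R1: [0, 14/3, -2, 4]
R3 ← R3 − R1: [0, 7, -3, 6]
R4 ← R4 − (1/2)·R1: [0, -7, 3, -6]
R3 ← R3 − (3/2)·R2: [0, 0, 0, 0]
R4 ← R4 + (3/2)·R2: [0, 0, 0, 0]
2 nonzero rows, so rank(M) = 2.
M has 4 columns; by rank–nullity, nullity = 4 − 2 = 2.

2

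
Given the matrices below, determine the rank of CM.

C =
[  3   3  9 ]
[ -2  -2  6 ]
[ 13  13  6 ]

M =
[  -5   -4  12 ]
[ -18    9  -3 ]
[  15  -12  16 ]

2

First compute CM:
[[ 66, -93, 171],
 [136, -82,  78],
 [-209,  -7, 213]]
Now row reduce the product.
R2 ← R2 − (68/33)·R1: [0, 1206/11, -3018/11]
R3 ← R3 + (19/6)·R1: [0, -603/2, 1509/2]
R3 ← R3 + (11/4)·R2: [0, 0, 0]
2 nonzero rows, so rank(CM) = 2.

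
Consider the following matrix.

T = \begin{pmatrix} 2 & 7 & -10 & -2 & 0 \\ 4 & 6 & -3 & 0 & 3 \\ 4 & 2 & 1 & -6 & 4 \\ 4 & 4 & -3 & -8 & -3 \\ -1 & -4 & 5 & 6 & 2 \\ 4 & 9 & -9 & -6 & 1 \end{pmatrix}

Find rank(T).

5

Row reduce to echelon form.
R2 ← R2 − (2)·R1: [0, -8, 17, 4, 3]
R3 ← R3 − (2)·R1: [0, -12, 21, -2, 4]
R4 ← R4 − (2)·R1: [0, -10, 17, -4, -3]
R5 ← R5 + (1/2)·R1: [0, -1/2, 0, 5, 2]
R6 ← R6 − (2)·R1: [0, -5, 11, -2, 1]
R3 ← R3 − (3/2)·R2: [0, 0, -9/2, -8, -1/2]
R4 ← R4 − (5/4)·R2: [0, 0, -17/4, -9, -27/4]
R5 ← R5 − (1/16)·R2: [0, 0, -17/16, 19/4, 29/16]
R6 ← R6 − (5/8)·R2: [0, 0, 3/8, -9/2, -7/8]
R4 ← R4 − (17/18)·R3: [0, 0, 0, -13/9, -113/18]
R5 ← R5 − (17/72)·R3: [0, 0, 0, 239/36, 139/72]
R6 ← R6 + (1/12)·R3: [0, 0, 0, -31/6, -11/12]
R5 ← R5 + (239/52)·R4: [0, 0, 0, 0, -350/13]
R6 ← R6 − (93/26)·R4: [0, 0, 0, 0, 280/13]
R6 ← R6 + (4/5)·R5: [0, 0, 0, 0, 0]
Echelon form has 5 nonzero rows, so rank(T) = 5.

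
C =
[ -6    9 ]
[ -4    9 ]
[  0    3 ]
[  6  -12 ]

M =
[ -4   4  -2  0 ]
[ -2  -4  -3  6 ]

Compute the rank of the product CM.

First compute CM:
[[  6, -60, -15,  54],
 [ -2, -52, -19,  54],
 [ -6, -12,  -9,  18],
 [  0,  72,  24, -72]]
Now row reduce the product.
R2 ← R2 + (1/3)·R1: [0, -72, -24, 72]
R3 ← R3 + R1: [0, -72, -24, 72]
R3 ← R3 − R2: [0, 0, 0, 0]
R4 ← R4 + R2: [0, 0, 0, 0]
2 nonzero rows, so rank(CM) = 2.

2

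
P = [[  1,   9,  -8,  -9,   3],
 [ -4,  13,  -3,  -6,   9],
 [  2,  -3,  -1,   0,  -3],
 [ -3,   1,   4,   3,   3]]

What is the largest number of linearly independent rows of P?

2

Row reduce to echelon form.
R2 ← R2 + (4)·R1: [0, 49, -35, -42, 21]
R3 ← R3 − (2)·R1: [0, -21, 15, 18, -9]
R4 ← R4 + (3)·R1: [0, 28, -20, -24, 12]
R3 ← R3 + (3/7)·R2: [0, 0, 0, 0, 0]
R4 ← R4 − (4/7)·R2: [0, 0, 0, 0, 0]
Echelon form has 2 nonzero rows, so rank(P) = 2.
The rank gives the maximum number of linearly independent rows: 2.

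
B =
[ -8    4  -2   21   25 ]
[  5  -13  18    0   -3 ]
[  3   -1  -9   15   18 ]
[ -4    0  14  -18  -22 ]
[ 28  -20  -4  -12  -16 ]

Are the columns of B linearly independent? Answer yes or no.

Row reduce B to echelon form.
R2 ← R2 + (5/8)·R1: [0, -21/2, 67/4, 105/8, 101/8]
R3 ← R3 + (3/8)·R1: [0, 1/2, -39/4, 183/8, 219/8]
R4 ← R4 − (1/2)·R1: [0, -2, 15, -57/2, -69/2]
R5 ← R5 + (7/2)·R1: [0, -6, -11, 123/2, 143/2]
R3 ← R3 + (1/21)·R2: [0, 0, -188/21, 47/2, 1175/42]
R4 ← R4 − (4/21)·R2: [0, 0, 248/21, -31, -775/21]
R5 ← R5 − (4/7)·R2: [0, 0, -144/7, 54, 450/7]
R4 ← R4 + (62/47)·R3: [0, 0, 0, 0, 0]
R5 ← R5 − (108/47)·R3: [0, 0, 0, 0, 0]
3 pivots among 5 columns.
Only 3 < 5 pivot columns, so the columns are linearly dependent.

no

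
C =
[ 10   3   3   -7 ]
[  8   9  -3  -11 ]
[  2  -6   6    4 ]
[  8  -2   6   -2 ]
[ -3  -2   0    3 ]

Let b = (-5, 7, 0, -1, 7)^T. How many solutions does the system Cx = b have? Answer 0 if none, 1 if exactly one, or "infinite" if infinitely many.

0

Row reduce the augmented matrix [C | b].
R2 ← R2 − (4/5)·R1: [0, 33/5, -27/5, -27/5, 11]
R3 ← R3 − (1/5)·R1: [0, -33/5, 27/5, 27/5, 1]
R4 ← R4 − (4/5)·R1: [0, -22/5, 18/5, 18/5, 3]
R5 ← R5 + (3/10)·R1: [0, -11/10, 9/10, 9/10, 11/2]
R3 ← R3 + R2: [0, 0, 0, 0, 12]
R4 ← R4 + (2/3)·R2: [0, 0, 0, 0, 31/3]
R5 ← R5 + (1/6)·R2: [0, 0, 0, 0, 22/3]
R4 ← R4 − (31/36)·R3: [0, 0, 0, 0, 0]
R5 ← R5 − (11/18)·R3: [0, 0, 0, 0, 0]
The echelon form has 3 nonzero rows; the last pivot sits in the augmented column, so rank(C) = 2 but rank([C|b]) = 3.
Since the ranks differ, the system is inconsistent.
It has no solutions.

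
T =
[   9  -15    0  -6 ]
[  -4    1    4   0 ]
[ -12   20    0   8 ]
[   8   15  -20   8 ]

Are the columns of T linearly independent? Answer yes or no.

no

Row reduce T to echelon form.
R2 ← R2 + (4/9)·R1: [0, -17/3, 4, -8/3]
R3 ← R3 + (4/3)·R1: [0, 0, 0, 0]
R4 ← R4 − (8/9)·R1: [0, 85/3, -20, 40/3]
R4 ← R4 + (5)·R2: [0, 0, 0, 0]
2 pivots among 4 columns.
Only 2 < 4 pivot columns, so the columns are linearly dependent.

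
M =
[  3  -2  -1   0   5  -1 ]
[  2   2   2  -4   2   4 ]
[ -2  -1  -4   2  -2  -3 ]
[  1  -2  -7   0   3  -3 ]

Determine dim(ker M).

Row reduce to echelon form.
R2 ← R2 − (2/3)·R1: [0, 10/3, 8/3, -4, -4/3, 14/3]
R3 ← R3 + (2/3)·R1: [0, -7/3, -14/3, 2, 4/3, -11/3]
R4 ← R4 − (1/3)·R1: [0, -4/3, -20/3, 0, 4/3, -8/3]
R3 ← R3 + (7/10)·R2: [0, 0, -14/5, -4/5, 2/5, -2/5]
R4 ← R4 + (2/5)·R2: [0, 0, -28/5, -8/5, 4/5, -4/5]
R4 ← R4 − (2)·R3: [0, 0, 0, 0, 0, 0]
3 nonzero rows, so rank(M) = 3.
M has 6 columns; by rank–nullity, nullity = 6 − 3 = 3.

3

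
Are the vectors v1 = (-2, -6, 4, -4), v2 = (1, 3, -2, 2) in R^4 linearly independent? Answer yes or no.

no

Form the matrix with these vectors as rows and row reduce.
R2 ← R2 + (1/2)·R1: [0, 0, 0, 0]
1 nonzero row, so the 2 vectors span a space of dimension 1.
Since 1 < 2, the vectors are linearly dependent.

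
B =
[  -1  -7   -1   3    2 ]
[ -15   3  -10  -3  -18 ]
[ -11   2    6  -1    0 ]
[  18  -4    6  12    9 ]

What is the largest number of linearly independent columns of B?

Row reduce to echelon form.
R2 ← R2 − (15)·R1: [0, 108, 5, -48, -48]
R3 ← R3 − (11)·R1: [0, 79, 17, -34, -22]
R4 ← R4 + (18)·R1: [0, -130, -12, 66, 45]
R3 ← R3 − (79/108)·R2: [0, 0, 1441/108, 10/9, 118/9]
R4 ← R4 + (65/54)·R2: [0, 0, -323/54, 74/9, -115/9]
R4 ← R4 + (646/1441)·R3: [0, 0, 0, 12566/1441, -9943/1441]
Echelon form has 4 nonzero rows, so rank(B) = 4.
The rank gives the maximum number of linearly independent columns: 4.

4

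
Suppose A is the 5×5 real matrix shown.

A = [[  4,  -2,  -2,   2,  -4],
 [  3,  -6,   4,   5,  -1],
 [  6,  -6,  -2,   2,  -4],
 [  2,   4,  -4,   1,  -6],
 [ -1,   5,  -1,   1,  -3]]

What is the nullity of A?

1

Row reduce to echelon form.
R2 ← R2 − (3/4)·R1: [0, -9/2, 11/2, 7/2, 2]
R3 ← R3 − (3/2)·R1: [0, -3, 1, -1, 2]
R4 ← R4 − (1/2)·R1: [0, 5, -3, 0, -4]
R5 ← R5 + (1/4)·R1: [0, 9/2, -3/2, 3/2, -4]
R3 ← R3 − (2/3)·R2: [0, 0, -8/3, -10/3, 2/3]
R4 ← R4 + (10/9)·R2: [0, 0, 28/9, 35/9, -16/9]
R5 ← R5 + R2: [0, 0, 4, 5, -2]
R4 ← R4 + (7/6)·R3: [0, 0, 0, 0, -1]
R5 ← R5 + (3/2)·R3: [0, 0, 0, 0, -1]
R5 ← R5 − R4: [0, 0, 0, 0, 0]
4 nonzero rows, so rank(A) = 4.
A has 5 columns; by rank–nullity, nullity = 5 − 4 = 1.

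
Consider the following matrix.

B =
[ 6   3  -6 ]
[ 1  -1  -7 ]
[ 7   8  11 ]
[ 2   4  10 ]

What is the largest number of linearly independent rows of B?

Row reduce to echelon form.
R2 ← R2 − (1/6)·R1: [0, -3/2, -6]
R3 ← R3 − (7/6)·R1: [0, 9/2, 18]
R4 ← R4 − (1/3)·R1: [0, 3, 12]
R3 ← R3 + (3)·R2: [0, 0, 0]
R4 ← R4 + (2)·R2: [0, 0, 0]
Echelon form has 2 nonzero rows, so rank(B) = 2.
The rank gives the maximum number of linearly independent rows: 2.

2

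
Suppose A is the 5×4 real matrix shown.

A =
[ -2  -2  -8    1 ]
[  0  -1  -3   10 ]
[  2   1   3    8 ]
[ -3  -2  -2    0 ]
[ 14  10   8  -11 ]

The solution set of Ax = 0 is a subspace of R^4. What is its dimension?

0

Row reduce to echelon form.
R3 ← R3 + R1: [0, -1, -5, 9]
R4 ← R4 − (3/2)·R1: [0, 1, 10, -3/2]
R5 ← R5 + (7)·R1: [0, -4, -48, -4]
R3 ← R3 − R2: [0, 0, -2, -1]
R4 ← R4 + R2: [0, 0, 7, 17/2]
R5 ← R5 − (4)·R2: [0, 0, -36, -44]
R4 ← R4 + (7/2)·R3: [0, 0, 0, 5]
R5 ← R5 − (18)·R3: [0, 0, 0, -26]
R5 ← R5 + (26/5)·R4: [0, 0, 0, 0]
4 nonzero rows, so rank(A) = 4.
A has 4 columns; by rank–nullity, nullity = 4 − 4 = 0.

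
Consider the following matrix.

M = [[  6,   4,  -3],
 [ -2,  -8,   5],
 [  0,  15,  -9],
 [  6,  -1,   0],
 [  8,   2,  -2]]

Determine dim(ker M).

1

Row reduce to echelon form.
R2 ← R2 + (1/3)·R1: [0, -20/3, 4]
R4 ← R4 − R1: [0, -5, 3]
R5 ← R5 − (4/3)·R1: [0, -10/3, 2]
R3 ← R3 + (9/4)·R2: [0, 0, 0]
R4 ← R4 − (3/4)·R2: [0, 0, 0]
R5 ← R5 − (1/2)·R2: [0, 0, 0]
2 nonzero rows, so rank(M) = 2.
M has 3 columns; by rank–nullity, nullity = 3 − 2 = 1.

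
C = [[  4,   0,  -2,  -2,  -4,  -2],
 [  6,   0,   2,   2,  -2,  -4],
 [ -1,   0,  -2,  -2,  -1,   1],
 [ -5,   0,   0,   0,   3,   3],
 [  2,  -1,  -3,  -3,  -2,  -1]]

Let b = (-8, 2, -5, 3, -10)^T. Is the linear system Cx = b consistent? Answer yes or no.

Row reduce the augmented matrix [C | b].
R2 ← R2 − (3/2)·R1: [0, 0, 5, 5, 4, -1, 14]
R3 ← R3 + (1/4)·R1: [0, 0, -5/2, -5/2, -2, 1/2, -7]
R4 ← R4 + (5/4)·R1: [0, 0, -5/2, -5/2, -2, 1/2, -7]
R5 ← R5 − (1/2)·R1: [0, -1, -2, -2, 0, 0, -6]
Swap R2 ↔ R5
R4 ← R4 − R3: [0, 0, 0, 0, 0, 0, 0]
R5 ← R5 + (2)·R3: [0, 0, 0, 0, 0, 0, 0]
The echelon form has 3 nonzero rows, and every pivot lies in the first 6 columns, so rank(C) = rank([C|b]) = 3.
The system is consistent.

yes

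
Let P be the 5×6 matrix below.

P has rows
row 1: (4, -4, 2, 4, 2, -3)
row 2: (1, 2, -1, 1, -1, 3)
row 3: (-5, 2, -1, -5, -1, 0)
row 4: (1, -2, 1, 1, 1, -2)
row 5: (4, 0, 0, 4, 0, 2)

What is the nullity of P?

Row reduce to echelon form.
R2 ← R2 − (1/4)·R1: [0, 3, -3/2, 0, -3/2, 15/4]
R3 ← R3 + (5/4)·R1: [0, -3, 3/2, 0, 3/2, -15/4]
R4 ← R4 − (1/4)·R1: [0, -1, 1/2, 0, 1/2, -5/4]
R5 ← R5 − R1: [0, 4, -2, 0, -2, 5]
R3 ← R3 + R2: [0, 0, 0, 0, 0, 0]
R4 ← R4 + (1/3)·R2: [0, 0, 0, 0, 0, 0]
R5 ← R5 − (4/3)·R2: [0, 0, 0, 0, 0, 0]
2 nonzero rows, so rank(P) = 2.
P has 6 columns; by rank–nullity, nullity = 6 − 2 = 4.

4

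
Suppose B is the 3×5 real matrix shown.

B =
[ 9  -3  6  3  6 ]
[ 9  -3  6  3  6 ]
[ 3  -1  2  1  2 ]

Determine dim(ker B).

4

Row reduce to echelon form.
R2 ← R2 − R1: [0, 0, 0, 0, 0]
R3 ← R3 − (1/3)·R1: [0, 0, 0, 0, 0]
1 nonzero row, so rank(B) = 1.
B has 5 columns; by rank–nullity, nullity = 5 − 1 = 4.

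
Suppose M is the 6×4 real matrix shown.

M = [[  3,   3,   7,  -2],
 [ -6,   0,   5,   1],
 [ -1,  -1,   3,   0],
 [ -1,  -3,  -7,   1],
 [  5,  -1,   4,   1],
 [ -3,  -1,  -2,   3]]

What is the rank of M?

Row reduce to echelon form.
R2 ← R2 + (2)·R1: [0, 6, 19, -3]
R3 ← R3 + (1/3)·R1: [0, 0, 16/3, -2/3]
R4 ← R4 + (1/3)·R1: [0, -2, -14/3, 1/3]
R5 ← R5 − (5/3)·R1: [0, -6, -23/3, 13/3]
R6 ← R6 + R1: [0, 2, 5, 1]
R4 ← R4 + (1/3)·R2: [0, 0, 5/3, -2/3]
R5 ← R5 + R2: [0, 0, 34/3, 4/3]
R6 ← R6 − (1/3)·R2: [0, 0, -4/3, 2]
R4 ← R4 − (5/16)·R3: [0, 0, 0, -11/24]
R5 ← R5 − (17/8)·R3: [0, 0, 0, 11/4]
R6 ← R6 + (1/4)·R3: [0, 0, 0, 11/6]
R5 ← R5 + (6)·R4: [0, 0, 0, 0]
R6 ← R6 + (4)·R4: [0, 0, 0, 0]
Echelon form has 4 nonzero rows, so rank(M) = 4.

4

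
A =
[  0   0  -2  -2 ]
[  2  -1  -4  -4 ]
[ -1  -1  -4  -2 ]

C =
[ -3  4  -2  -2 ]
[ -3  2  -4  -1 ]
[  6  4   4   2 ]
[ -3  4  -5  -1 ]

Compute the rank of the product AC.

3

First compute AC:
[[ -6, -16,   2,  -2],
 [-15, -26,   4,  -7],
 [-12, -30,   0,  -3]]
Now row reduce the product.
R2 ← R2 − (5/2)·R1: [0, 14, -1, -2]
R3 ← R3 − (2)·R1: [0, 2, -4, 1]
R3 ← R3 − (1/7)·R2: [0, 0, -27/7, 9/7]
3 nonzero rows, so rank(AC) = 3.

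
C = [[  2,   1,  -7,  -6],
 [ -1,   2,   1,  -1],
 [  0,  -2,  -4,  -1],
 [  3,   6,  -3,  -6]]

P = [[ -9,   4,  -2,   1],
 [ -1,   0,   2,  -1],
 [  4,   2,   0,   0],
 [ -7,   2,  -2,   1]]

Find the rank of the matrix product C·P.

3

First compute CP:
[[ -5, -18,  10,  -5],
 [ 18,  -4,   8,  -4],
 [ -7, -10,  -2,   1],
 [ -3,  -6,  18,  -9]]
Now row reduce the product.
R2 ← R2 + (18/5)·R1: [0, -344/5, 44, -22]
R3 ← R3 − (7/5)·R1: [0, 76/5, -16, 8]
R4 ← R4 − (3/5)·R1: [0, 24/5, 12, -6]
R3 ← R3 + (19/86)·R2: [0, 0, -270/43, 135/43]
R4 ← R4 + (3/43)·R2: [0, 0, 648/43, -324/43]
R4 ← R4 + (12/5)·R3: [0, 0, 0, 0]
3 nonzero rows, so rank(CP) = 3.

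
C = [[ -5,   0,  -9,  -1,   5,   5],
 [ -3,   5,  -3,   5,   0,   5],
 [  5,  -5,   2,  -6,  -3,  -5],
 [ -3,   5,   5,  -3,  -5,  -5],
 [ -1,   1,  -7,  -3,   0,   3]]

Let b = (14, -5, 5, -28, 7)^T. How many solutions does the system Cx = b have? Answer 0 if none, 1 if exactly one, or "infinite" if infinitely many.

infinite

Row reduce the augmented matrix [C | b].
R2 ← R2 − (3/5)·R1: [0, 5, 12/5, 28/5, -3, 2, -67/5]
R3 ← R3 + R1: [0, -5, -7, -7, 2, 0, 19]
R4 ← R4 − (3/5)·R1: [0, 5, 52/5, -12/5, -8, -8, -182/5]
R5 ← R5 − (1/5)·R1: [0, 1, -26/5, -14/5, -1, 2, 21/5]
R3 ← R3 + R2: [0, 0, -23/5, -7/5, -1, 2, 28/5]
R4 ← R4 − R2: [0, 0, 8, -8, -5, -10, -23]
R5 ← R5 − (1/5)·R2: [0, 0, -142/25, -98/25, -2/5, 8/5, 172/25]
R4 ← R4 + (40/23)·R3: [0, 0, 0, -240/23, -155/23, -150/23, -305/23]
R5 ← R5 − (142/115)·R3: [0, 0, 0, -252/115, 96/115, -20/23, -4/115]
R5 ← R5 − (21/100)·R4: [0, 0, 0, 0, 9/4, 1/2, 11/4]
The echelon form has 5 nonzero rows, and every pivot lies in the first 6 columns, so rank(C) = rank([C|b]) = 5.
The system is consistent.
rank = 5 < 6 unknowns, so there are infinitely many solutions.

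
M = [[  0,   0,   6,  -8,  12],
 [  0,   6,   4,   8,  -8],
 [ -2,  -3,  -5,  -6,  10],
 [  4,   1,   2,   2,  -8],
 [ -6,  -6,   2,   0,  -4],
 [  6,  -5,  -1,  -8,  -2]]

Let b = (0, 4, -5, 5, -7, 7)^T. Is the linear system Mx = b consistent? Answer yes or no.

Row reduce the augmented matrix [M | b].
Swap R1 ↔ R3
R4 ← R4 + (2)·R1: [0, -5, -8, -10, 12, -5]
R5 ← R5 − (3)·R1: [0, 3, 17, 18, -34, 8]
R6 ← R6 + (3)·R1: [0, -14, -16, -26, 28, -8]
R4 ← R4 + (5/6)·R2: [0, 0, -14/3, -10/3, 16/3, -5/3]
R5 ← R5 − (1/2)·R2: [0, 0, 15, 14, -30, 6]
R6 ← R6 + (7/3)·R2: [0, 0, -20/3, -22/3, 28/3, 4/3]
R4 ← R4 + (7/9)·R3: [0, 0, 0, -86/9, 44/3, -5/3]
R5 ← R5 − (5/2)·R3: [0, 0, 0, 34, -60, 6]
R6 ← R6 + (10/9)·R3: [0, 0, 0, -146/9, 68/3, 4/3]
R5 ← R5 + (153/43)·R4: [0, 0, 0, 0, -336/43, 3/43]
R6 ← R6 − (73/43)·R4: [0, 0, 0, 0, -96/43, 179/43]
R6 ← R6 − (2/7)·R5: [0, 0, 0, 0, 0, 29/7]
The echelon form has 6 nonzero rows; the last pivot sits in the augmented column, so rank(M) = 5 but rank([M|b]) = 6.
Since the ranks differ, the system is inconsistent.

no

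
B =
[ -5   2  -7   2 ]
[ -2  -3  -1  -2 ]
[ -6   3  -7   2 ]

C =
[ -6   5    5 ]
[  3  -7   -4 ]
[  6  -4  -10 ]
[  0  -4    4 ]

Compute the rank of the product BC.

First compute BC:
[[ -6, -19,  45],
 [ -3,  23,   4],
 [  3, -31,  36]]
Now row reduce the product.
R2 ← R2 − (1/2)·R1: [0, 65/2, -37/2]
R3 ← R3 + (1/2)·R1: [0, -81/2, 117/2]
R3 ← R3 + (81/65)·R2: [0, 0, 2304/65]
3 nonzero rows, so rank(BC) = 3.

3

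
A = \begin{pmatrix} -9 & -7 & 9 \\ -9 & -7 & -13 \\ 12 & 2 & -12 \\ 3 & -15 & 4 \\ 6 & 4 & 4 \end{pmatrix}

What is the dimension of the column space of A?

Row reduce to echelon form.
R2 ← R2 − R1: [0, 0, -22]
R3 ← R3 + (4/3)·R1: [0, -22/3, 0]
R4 ← R4 + (1/3)·R1: [0, -52/3, 7]
R5 ← R5 + (2/3)·R1: [0, -2/3, 10]
Swap R2 ↔ R3
R4 ← R4 − (26/11)·R2: [0, 0, 7]
R5 ← R5 − (1/11)·R2: [0, 0, 10]
R4 ← R4 + (7/22)·R3: [0, 0, 0]
R5 ← R5 + (5/11)·R3: [0, 0, 0]
Echelon form has 3 nonzero rows, so rank(A) = 3.
The column space has dimension equal to the rank: 3.

3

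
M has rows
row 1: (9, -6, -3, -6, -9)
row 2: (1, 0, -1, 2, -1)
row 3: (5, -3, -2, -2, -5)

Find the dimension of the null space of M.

Row reduce to echelon form.
R2 ← R2 − (1/9)·R1: [0, 2/3, -2/3, 8/3, 0]
R3 ← R3 − (5/9)·R1: [0, 1/3, -1/3, 4/3, 0]
R3 ← R3 − (1/2)·R2: [0, 0, 0, 0, 0]
2 nonzero rows, so rank(M) = 2.
M has 5 columns; by rank–nullity, nullity = 5 − 2 = 3.

3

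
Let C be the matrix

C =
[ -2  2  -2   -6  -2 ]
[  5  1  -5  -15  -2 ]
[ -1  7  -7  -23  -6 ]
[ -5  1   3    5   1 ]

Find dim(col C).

Row reduce to echelon form.
R2 ← R2 + (5/2)·R1: [0, 6, -10, -30, -7]
R3 ← R3 − (1/2)·R1: [0, 6, -6, -20, -5]
R4 ← R4 − (5/2)·R1: [0, -4, 8, 20, 6]
R3 ← R3 − R2: [0, 0, 4, 10, 2]
R4 ← R4 + (2/3)·R2: [0, 0, 4/3, 0, 4/3]
R4 ← R4 − (1/3)·R3: [0, 0, 0, -10/3, 2/3]
Echelon form has 4 nonzero rows, so rank(C) = 4.
The column space has dimension equal to the rank: 4.

4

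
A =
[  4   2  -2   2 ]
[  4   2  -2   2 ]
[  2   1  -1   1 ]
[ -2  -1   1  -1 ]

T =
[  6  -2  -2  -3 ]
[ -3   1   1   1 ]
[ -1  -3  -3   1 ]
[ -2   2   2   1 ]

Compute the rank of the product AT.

1

First compute AT:
[[ 16,   4,   4, -10],
 [ 16,   4,   4, -10],
 [  8,   2,   2,  -5],
 [ -8,  -2,  -2,   5]]
Now row reduce the product.
R2 ← R2 − R1: [0, 0, 0, 0]
R3 ← R3 − (1/2)·R1: [0, 0, 0, 0]
R4 ← R4 + (1/2)·R1: [0, 0, 0, 0]
1 nonzero row, so rank(AT) = 1.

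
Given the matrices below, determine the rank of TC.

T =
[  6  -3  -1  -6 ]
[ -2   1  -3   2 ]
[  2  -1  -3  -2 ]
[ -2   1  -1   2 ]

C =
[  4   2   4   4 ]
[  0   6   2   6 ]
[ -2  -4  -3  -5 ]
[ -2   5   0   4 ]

First compute TC:
[[ 38, -32,  21, -13],
 [ -6,  24,   3,  21],
 [ 18,   0,  15,   9],
 [-10,  16,  -3,  11]]
Now row reduce the product.
R2 ← R2 + (3/19)·R1: [0, 360/19, 120/19, 360/19]
R3 ← R3 − (9/19)·R1: [0, 288/19, 96/19, 288/19]
R4 ← R4 + (5/19)·R1: [0, 144/19, 48/19, 144/19]
R3 ← R3 − (4/5)·R2: [0, 0, 0, 0]
R4 ← R4 − (2/5)·R2: [0, 0, 0, 0]
2 nonzero rows, so rank(TC) = 2.

2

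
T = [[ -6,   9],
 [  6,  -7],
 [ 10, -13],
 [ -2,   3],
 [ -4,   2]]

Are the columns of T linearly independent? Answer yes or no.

yes

Row reduce T to echelon form.
R2 ← R2 + R1: [0, 2]
R3 ← R3 + (5/3)·R1: [0, 2]
R4 ← R4 − (1/3)·R1: [0, 0]
R5 ← R5 − (2/3)·R1: [0, -4]
R3 ← R3 − R2: [0, 0]
R5 ← R5 + (2)·R2: [0, 0]
2 pivots among 2 columns.
Every column is a pivot column, so the columns are linearly independent.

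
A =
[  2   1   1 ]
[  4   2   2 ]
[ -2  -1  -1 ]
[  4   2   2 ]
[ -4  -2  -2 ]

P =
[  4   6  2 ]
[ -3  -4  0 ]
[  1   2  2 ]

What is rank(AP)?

1

First compute AP:
[[  6,  10,   6],
 [ 12,  20,  12],
 [ -6, -10,  -6],
 [ 12,  20,  12],
 [-12, -20, -12]]
Now row reduce the product.
R2 ← R2 − (2)·R1: [0, 0, 0]
R3 ← R3 + R1: [0, 0, 0]
R4 ← R4 − (2)·R1: [0, 0, 0]
R5 ← R5 + (2)·R1: [0, 0, 0]
1 nonzero row, so rank(AP) = 1.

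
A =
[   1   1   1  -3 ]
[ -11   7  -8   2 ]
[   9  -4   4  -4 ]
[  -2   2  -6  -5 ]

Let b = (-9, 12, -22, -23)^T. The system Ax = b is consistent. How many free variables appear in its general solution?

Row reduce the augmented matrix [A | b].
R2 ← R2 + (11)·R1: [0, 18, 3, -31, -87]
R3 ← R3 − (9)·R1: [0, -13, -5, 23, 59]
R4 ← R4 + (2)·R1: [0, 4, -4, -11, -41]
R3 ← R3 + (13/18)·R2: [0, 0, -17/6, 11/18, -23/6]
R4 ← R4 − (2/9)·R2: [0, 0, -14/3, -37/9, -65/3]
R4 ← R4 − (28/17)·R3: [0, 0, 0, -87/17, -261/17]
The echelon form has 4 nonzero rows, and every pivot lies in the first 4 columns, so rank(A) = rank([A|b]) = 4.
The system is consistent.
Free variables = (unknowns) − (rank) = 4 − 4 = 0.

0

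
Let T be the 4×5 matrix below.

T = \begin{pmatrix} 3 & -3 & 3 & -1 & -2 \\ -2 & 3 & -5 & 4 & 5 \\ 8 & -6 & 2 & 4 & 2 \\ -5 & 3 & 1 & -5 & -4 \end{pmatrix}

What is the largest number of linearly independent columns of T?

2

Row reduce to echelon form.
R2 ← R2 + (2/3)·R1: [0, 1, -3, 10/3, 11/3]
R3 ← R3 − (8/3)·R1: [0, 2, -6, 20/3, 22/3]
R4 ← R4 + (5/3)·R1: [0, -2, 6, -20/3, -22/3]
R3 ← R3 − (2)·R2: [0, 0, 0, 0, 0]
R4 ← R4 + (2)·R2: [0, 0, 0, 0, 0]
Echelon form has 2 nonzero rows, so rank(T) = 2.
The rank gives the maximum number of linearly independent columns: 2.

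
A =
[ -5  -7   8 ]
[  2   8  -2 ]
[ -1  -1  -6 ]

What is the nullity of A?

Row reduce to echelon form.
R2 ← R2 + (2/5)·R1: [0, 26/5, 6/5]
R3 ← R3 − (1/5)·R1: [0, 2/5, -38/5]
R3 ← R3 − (1/13)·R2: [0, 0, -100/13]
3 nonzero rows, so rank(A) = 3.
A has 3 columns; by rank–nullity, nullity = 3 − 3 = 0.

0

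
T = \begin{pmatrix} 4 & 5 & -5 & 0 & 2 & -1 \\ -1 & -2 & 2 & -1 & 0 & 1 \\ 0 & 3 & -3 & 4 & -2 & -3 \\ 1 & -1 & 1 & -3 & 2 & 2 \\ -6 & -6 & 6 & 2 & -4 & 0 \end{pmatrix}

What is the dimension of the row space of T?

Row reduce to echelon form.
R2 ← R2 + (1/4)·R1: [0, -3/4, 3/4, -1, 1/2, 3/4]
R4 ← R4 − (1/4)·R1: [0, -9/4, 9/4, -3, 3/2, 9/4]
R5 ← R5 + (3/2)·R1: [0, 3/2, -3/2, 2, -1, -3/2]
R3 ← R3 + (4)·R2: [0, 0, 0, 0, 0, 0]
R4 ← R4 − (3)·R2: [0, 0, 0, 0, 0, 0]
R5 ← R5 + (2)·R2: [0, 0, 0, 0, 0, 0]
Echelon form has 2 nonzero rows, so rank(T) = 2.
The row space has dimension equal to the rank: 2.

2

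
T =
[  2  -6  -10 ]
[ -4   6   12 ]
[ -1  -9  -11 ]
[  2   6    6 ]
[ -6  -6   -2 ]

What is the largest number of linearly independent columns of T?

Row reduce to echelon form.
R2 ← R2 + (2)·R1: [0, -6, -8]
R3 ← R3 + (1/2)·R1: [0, -12, -16]
R4 ← R4 − R1: [0, 12, 16]
R5 ← R5 + (3)·R1: [0, -24, -32]
R3 ← R3 − (2)·R2: [0, 0, 0]
R4 ← R4 + (2)·R2: [0, 0, 0]
R5 ← R5 − (4)·R2: [0, 0, 0]
Echelon form has 2 nonzero rows, so rank(T) = 2.
The rank gives the maximum number of linearly independent columns: 2.

2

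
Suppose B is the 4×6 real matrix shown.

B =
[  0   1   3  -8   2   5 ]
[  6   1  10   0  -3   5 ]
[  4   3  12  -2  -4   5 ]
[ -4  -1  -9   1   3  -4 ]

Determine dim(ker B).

Row reduce to echelon form.
Swap R1 ↔ R2
R3 ← R3 − (2/3)·R1: [0, 7/3, 16/3, -2, -2, 5/3]
R4 ← R4 + (2/3)·R1: [0, -1/3, -7/3, 1, 1, -2/3]
R3 ← R3 − (7/3)·R2: [0, 0, -5/3, 50/3, -20/3, -10]
R4 ← R4 + (1/3)·R2: [0, 0, -4/3, -5/3, 5/3, 1]
R4 ← R4 − (4/5)·R3: [0, 0, 0, -15, 7, 9]
4 nonzero rows, so rank(B) = 4.
B has 6 columns; by rank–nullity, nullity = 6 − 4 = 2.

2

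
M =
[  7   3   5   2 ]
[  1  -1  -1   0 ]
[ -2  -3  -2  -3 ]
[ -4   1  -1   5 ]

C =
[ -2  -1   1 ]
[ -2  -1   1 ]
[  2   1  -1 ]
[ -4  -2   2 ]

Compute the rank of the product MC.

1

First compute MC:
[[-18,  -9,   9],
 [ -2,  -1,   1],
 [ 18,   9,  -9],
 [-16,  -8,   8]]
Now row reduce the product.
R2 ← R2 − (1/9)·R1: [0, 0, 0]
R3 ← R3 + R1: [0, 0, 0]
R4 ← R4 − (8/9)·R1: [0, 0, 0]
1 nonzero row, so rank(MC) = 1.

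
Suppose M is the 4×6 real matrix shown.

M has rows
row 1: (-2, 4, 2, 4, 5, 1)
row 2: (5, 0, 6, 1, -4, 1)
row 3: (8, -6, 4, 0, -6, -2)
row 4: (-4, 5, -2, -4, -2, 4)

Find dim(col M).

Row reduce to echelon form.
R2 ← R2 + (5/2)·R1: [0, 10, 11, 11, 17/2, 7/2]
R3 ← R3 + (4)·R1: [0, 10, 12, 16, 14, 2]
R4 ← R4 − (2)·R1: [0, -3, -6, -12, -12, 2]
R3 ← R3 − R2: [0, 0, 1, 5, 11/2, -3/2]
R4 ← R4 + (3/10)·R2: [0, 0, -27/10, -87/10, -189/20, 61/20]
R4 ← R4 + (27/10)·R3: [0, 0, 0, 24/5, 27/5, -1]
Echelon form has 4 nonzero rows, so rank(M) = 4.
The column space has dimension equal to the rank: 4.

4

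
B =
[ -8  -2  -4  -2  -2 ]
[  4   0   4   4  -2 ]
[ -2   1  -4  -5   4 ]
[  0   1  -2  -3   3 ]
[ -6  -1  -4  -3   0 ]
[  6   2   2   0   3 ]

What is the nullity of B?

3

Row reduce to echelon form.
R2 ← R2 + (1/2)·R1: [0, -1, 2, 3, -3]
R3 ← R3 − (1/4)·R1: [0, 3/2, -3, -9/2, 9/2]
R5 ← R5 − (3/4)·R1: [0, 1/2, -1, -3/2, 3/2]
R6 ← R6 + (3/4)·R1: [0, 1/2, -1, -3/2, 3/2]
R3 ← R3 + (3/2)·R2: [0, 0, 0, 0, 0]
R4 ← R4 + R2: [0, 0, 0, 0, 0]
R5 ← R5 + (1/2)·R2: [0, 0, 0, 0, 0]
R6 ← R6 + (1/2)·R2: [0, 0, 0, 0, 0]
2 nonzero rows, so rank(B) = 2.
B has 5 columns; by rank–nullity, nullity = 5 − 2 = 3.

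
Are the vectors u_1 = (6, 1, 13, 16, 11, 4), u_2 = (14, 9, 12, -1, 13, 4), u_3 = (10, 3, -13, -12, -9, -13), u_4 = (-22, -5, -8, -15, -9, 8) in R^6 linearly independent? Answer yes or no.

no

Form the matrix with these vectors as rows and row reduce.
R2 ← R2 − (7/3)·R1: [0, 20/3, -55/3, -115/3, -38/3, -16/3]
R3 ← R3 − (5/3)·R1: [0, 4/3, -104/3, -116/3, -82/3, -59/3]
R4 ← R4 + (11/3)·R1: [0, -4/3, 119/3, 131/3, 94/3, 68/3]
R3 ← R3 − (1/5)·R2: [0, 0, -31, -31, -124/5, -93/5]
R4 ← R4 + (1/5)·R2: [0, 0, 36, 36, 144/5, 108/5]
R4 ← R4 + (36/31)·R3: [0, 0, 0, 0, 0, 0]
3 nonzero rows, so the 4 vectors span a space of dimension 3.
Since 3 < 4, the vectors are linearly dependent.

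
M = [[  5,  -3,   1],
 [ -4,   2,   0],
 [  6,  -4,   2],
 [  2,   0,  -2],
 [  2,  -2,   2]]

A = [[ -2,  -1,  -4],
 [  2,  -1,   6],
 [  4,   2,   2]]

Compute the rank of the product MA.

First compute MA:
[[-12,   0, -36],
 [ 12,   2,  28],
 [-12,   2, -44],
 [-12,  -6, -12],
 [  0,   4, -16]]
Now row reduce the product.
R2 ← R2 + R1: [0, 2, -8]
R3 ← R3 − R1: [0, 2, -8]
R4 ← R4 − R1: [0, -6, 24]
R3 ← R3 − R2: [0, 0, 0]
R4 ← R4 + (3)·R2: [0, 0, 0]
R5 ← R5 − (2)·R2: [0, 0, 0]
2 nonzero rows, so rank(MA) = 2.

2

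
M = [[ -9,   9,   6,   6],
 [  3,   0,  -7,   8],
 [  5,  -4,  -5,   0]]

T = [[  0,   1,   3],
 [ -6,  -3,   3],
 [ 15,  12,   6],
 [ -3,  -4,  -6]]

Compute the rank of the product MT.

First compute MT:
[[ 18,  12,   0],
 [-129, -113, -81],
 [-51, -43, -27]]
Now row reduce the product.
R2 ← R2 + (43/6)·R1: [0, -27, -81]
R3 ← R3 + (17/6)·R1: [0, -9, -27]
R3 ← R3 − (1/3)·R2: [0, 0, 0]
2 nonzero rows, so rank(MT) = 2.

2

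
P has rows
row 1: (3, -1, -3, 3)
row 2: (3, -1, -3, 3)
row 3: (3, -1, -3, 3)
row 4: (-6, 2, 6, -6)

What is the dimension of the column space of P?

Row reduce to echelon form.
R2 ← R2 − R1: [0, 0, 0, 0]
R3 ← R3 − R1: [0, 0, 0, 0]
R4 ← R4 + (2)·R1: [0, 0, 0, 0]
Echelon form has 1 nonzero row, so rank(P) = 1.
The column space has dimension equal to the rank: 1.

1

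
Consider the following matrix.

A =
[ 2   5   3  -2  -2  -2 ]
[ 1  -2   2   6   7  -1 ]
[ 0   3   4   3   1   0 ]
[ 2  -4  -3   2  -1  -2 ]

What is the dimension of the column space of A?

4

Row reduce to echelon form.
R2 ← R2 − (1/2)·R1: [0, -9/2, 1/2, 7, 8, 0]
R4 ← R4 − R1: [0, -9, -6, 4, 1, 0]
R3 ← R3 + (2/3)·R2: [0, 0, 13/3, 23/3, 19/3, 0]
R4 ← R4 − (2)·R2: [0, 0, -7, -10, -15, 0]
R4 ← R4 + (21/13)·R3: [0, 0, 0, 31/13, -62/13, 0]
Echelon form has 4 nonzero rows, so rank(A) = 4.
The column space has dimension equal to the rank: 4.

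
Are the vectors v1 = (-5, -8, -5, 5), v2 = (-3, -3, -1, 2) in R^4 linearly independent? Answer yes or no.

yes

Form the matrix with these vectors as rows and row reduce.
R2 ← R2 − (3/5)·R1: [0, 9/5, 2, -1]
2 nonzero rows, so the 2 vectors span a space of dimension 2.
Since 2 = 2, the vectors are linearly independent.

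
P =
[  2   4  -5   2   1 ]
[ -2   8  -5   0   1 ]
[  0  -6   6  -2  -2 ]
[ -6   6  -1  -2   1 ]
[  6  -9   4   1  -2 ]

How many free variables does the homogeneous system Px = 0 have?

Row reduce to echelon form.
R2 ← R2 + R1: [0, 12, -10, 2, 2]
R4 ← R4 + (3)·R1: [0, 18, -16, 4, 4]
R5 ← R5 − (3)·R1: [0, -21, 19, -5, -5]
R3 ← R3 + (1/2)·R2: [0, 0, 1, -1, -1]
R4 ← R4 − (3/2)·R2: [0, 0, -1, 1, 1]
R5 ← R5 + (7/4)·R2: [0, 0, 3/2, -3/2, -3/2]
R4 ← R4 + R3: [0, 0, 0, 0, 0]
R5 ← R5 − (3/2)·R3: [0, 0, 0, 0, 0]
3 nonzero rows, so rank(P) = 3.
P has 5 columns; by rank–nullity, nullity = 5 − 3 = 2.

2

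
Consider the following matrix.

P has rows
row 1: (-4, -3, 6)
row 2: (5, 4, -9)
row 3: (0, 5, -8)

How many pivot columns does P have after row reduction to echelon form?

3

Row reduce to echelon form.
R2 ← R2 + (5/4)·R1: [0, 1/4, -3/2]
R3 ← R3 − (20)·R2: [0, 0, 22]
Echelon form has 3 nonzero rows, so rank(P) = 3.
Each nonzero row contributes one pivot column: 3 pivot columns.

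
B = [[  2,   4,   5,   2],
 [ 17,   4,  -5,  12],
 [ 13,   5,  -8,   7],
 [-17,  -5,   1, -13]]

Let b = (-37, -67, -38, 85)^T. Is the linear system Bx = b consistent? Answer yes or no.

yes

Row reduce the augmented matrix [B | b].
R2 ← R2 − (17/2)·R1: [0, -30, -95/2, -5, 495/2]
R3 ← R3 − (13/2)·R1: [0, -21, -81/2, -6, 405/2]
R4 ← R4 + (17/2)·R1: [0, 29, 87/2, 4, -459/2]
R3 ← R3 − (7/10)·R2: [0, 0, -29/4, -5/2, 117/4]
R4 ← R4 + (29/30)·R2: [0, 0, -29/12, -5/6, 39/4]
R4 ← R4 − (1/3)·R3: [0, 0, 0, 0, 0]
The echelon form has 3 nonzero rows, and every pivot lies in the first 4 columns, so rank(B) = rank([B|b]) = 3.
The system is consistent.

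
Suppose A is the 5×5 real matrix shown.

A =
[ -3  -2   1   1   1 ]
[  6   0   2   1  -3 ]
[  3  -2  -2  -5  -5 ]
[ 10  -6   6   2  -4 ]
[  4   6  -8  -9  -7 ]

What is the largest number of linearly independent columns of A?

4

Row reduce to echelon form.
R2 ← R2 + (2)·R1: [0, -4, 4, 3, -1]
R3 ← R3 + R1: [0, -4, -1, -4, -4]
R4 ← R4 + (10/3)·R1: [0, -38/3, 28/3, 16/3, -2/3]
R5 ← R5 + (4/3)·R1: [0, 10/3, -20/3, -23/3, -17/3]
R3 ← R3 − R2: [0, 0, -5, -7, -3]
R4 ← R4 − (19/6)·R2: [0, 0, -10/3, -25/6, 5/2]
R5 ← R5 + (5/6)·R2: [0, 0, -10/3, -31/6, -13/2]
R4 ← R4 − (2/3)·R3: [0, 0, 0, 1/2, 9/2]
R5 ← R5 − (2/3)·R3: [0, 0, 0, -1/2, -9/2]
R5 ← R5 + R4: [0, 0, 0, 0, 0]
Echelon form has 4 nonzero rows, so rank(A) = 4.
The rank gives the maximum number of linearly independent columns: 4.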